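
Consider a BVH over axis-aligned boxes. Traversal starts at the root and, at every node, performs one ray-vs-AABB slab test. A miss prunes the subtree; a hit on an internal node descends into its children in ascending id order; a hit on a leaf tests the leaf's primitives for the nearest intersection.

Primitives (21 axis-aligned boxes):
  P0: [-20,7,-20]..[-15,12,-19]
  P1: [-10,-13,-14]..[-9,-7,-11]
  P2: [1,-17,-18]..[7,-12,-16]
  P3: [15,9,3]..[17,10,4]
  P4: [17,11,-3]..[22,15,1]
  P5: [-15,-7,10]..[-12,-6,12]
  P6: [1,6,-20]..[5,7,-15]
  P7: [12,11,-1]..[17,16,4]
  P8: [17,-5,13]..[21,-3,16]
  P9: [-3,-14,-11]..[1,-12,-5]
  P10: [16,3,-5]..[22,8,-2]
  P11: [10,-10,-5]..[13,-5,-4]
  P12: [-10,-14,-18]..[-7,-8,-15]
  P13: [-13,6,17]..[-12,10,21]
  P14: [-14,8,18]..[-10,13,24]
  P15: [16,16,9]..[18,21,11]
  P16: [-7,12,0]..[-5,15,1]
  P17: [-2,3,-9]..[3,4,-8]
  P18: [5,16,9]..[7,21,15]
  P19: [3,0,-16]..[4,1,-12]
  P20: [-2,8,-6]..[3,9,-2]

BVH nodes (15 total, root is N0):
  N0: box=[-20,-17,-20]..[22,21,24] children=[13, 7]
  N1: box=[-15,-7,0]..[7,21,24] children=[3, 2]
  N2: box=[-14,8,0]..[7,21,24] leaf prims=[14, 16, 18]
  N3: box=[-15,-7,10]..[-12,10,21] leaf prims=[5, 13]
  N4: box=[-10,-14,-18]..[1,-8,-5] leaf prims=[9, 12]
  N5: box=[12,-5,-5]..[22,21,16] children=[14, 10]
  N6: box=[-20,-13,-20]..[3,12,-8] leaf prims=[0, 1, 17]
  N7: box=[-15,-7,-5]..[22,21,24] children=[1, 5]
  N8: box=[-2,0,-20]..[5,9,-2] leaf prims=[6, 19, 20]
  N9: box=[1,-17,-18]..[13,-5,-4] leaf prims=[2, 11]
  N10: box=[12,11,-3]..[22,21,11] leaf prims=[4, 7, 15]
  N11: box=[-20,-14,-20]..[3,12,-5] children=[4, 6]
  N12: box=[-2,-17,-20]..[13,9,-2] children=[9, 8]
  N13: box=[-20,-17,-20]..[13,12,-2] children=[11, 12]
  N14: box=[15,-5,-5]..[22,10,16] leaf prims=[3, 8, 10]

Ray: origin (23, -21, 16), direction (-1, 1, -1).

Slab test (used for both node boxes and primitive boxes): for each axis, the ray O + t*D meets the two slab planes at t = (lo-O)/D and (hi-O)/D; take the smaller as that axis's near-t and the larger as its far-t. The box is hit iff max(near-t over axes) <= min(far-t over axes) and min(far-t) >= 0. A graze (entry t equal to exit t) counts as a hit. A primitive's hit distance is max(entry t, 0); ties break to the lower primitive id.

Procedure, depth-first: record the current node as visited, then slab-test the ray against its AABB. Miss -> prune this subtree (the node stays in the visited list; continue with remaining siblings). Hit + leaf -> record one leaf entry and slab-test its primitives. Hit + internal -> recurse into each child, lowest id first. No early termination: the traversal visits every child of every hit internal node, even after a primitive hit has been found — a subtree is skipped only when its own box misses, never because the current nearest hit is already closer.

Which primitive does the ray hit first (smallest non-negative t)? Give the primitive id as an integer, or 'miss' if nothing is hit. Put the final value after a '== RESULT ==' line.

Trace the traversal:
N0 x:[1,43] y:[4,42] z:[-8,36] -> hit [4,36], descend [7, 13]
  N7 x:[1,38] y:[14,42] z:[-8,21] -> hit [14,21], descend [1, 5]
    N1 x:[16,38] y:[14,42] z:[-8,16] -> hit [16,16], descend [2, 3]
      N2 x:[16,37] y:[29,42] z:[-8,16] -> miss, prune
      N3 x:[35,38] y:[14,31] z:[-5,6] -> miss, prune
    N5 x:[1,11] y:[16,42] z:[0,21] -> miss, prune
  N13 x:[10,43] y:[4,33] z:[18,36] -> hit [18,33], descend [11, 12]
    N11 x:[20,43] y:[7,33] z:[21,36] -> hit [21,33], descend [4, 6]
      N4 x:[22,33] y:[7,13] z:[21,34] -> miss, prune
      N6 x:[20,43] y:[8,33] z:[24,36] -> hit [24,33] leaf, test {P0(miss), P1(miss), P17@t=24}
    N12 x:[10,25] y:[4,30] z:[18,36] -> hit [18,25], descend [8, 9]
      N8 x:[18,25] y:[21,30] z:[18,36] -> hit [21,25] leaf, test {P6(miss), P19(miss), P20(miss)}
      N9 x:[10,22] y:[4,16] z:[20,34] -> miss, prune

order=[0, 7, 1, 2, 3, 5, 13, 11, 4, 6, 12, 8, 9]  |boxes|=13  |leaves|=2  hit=P17

== RESULT ==
17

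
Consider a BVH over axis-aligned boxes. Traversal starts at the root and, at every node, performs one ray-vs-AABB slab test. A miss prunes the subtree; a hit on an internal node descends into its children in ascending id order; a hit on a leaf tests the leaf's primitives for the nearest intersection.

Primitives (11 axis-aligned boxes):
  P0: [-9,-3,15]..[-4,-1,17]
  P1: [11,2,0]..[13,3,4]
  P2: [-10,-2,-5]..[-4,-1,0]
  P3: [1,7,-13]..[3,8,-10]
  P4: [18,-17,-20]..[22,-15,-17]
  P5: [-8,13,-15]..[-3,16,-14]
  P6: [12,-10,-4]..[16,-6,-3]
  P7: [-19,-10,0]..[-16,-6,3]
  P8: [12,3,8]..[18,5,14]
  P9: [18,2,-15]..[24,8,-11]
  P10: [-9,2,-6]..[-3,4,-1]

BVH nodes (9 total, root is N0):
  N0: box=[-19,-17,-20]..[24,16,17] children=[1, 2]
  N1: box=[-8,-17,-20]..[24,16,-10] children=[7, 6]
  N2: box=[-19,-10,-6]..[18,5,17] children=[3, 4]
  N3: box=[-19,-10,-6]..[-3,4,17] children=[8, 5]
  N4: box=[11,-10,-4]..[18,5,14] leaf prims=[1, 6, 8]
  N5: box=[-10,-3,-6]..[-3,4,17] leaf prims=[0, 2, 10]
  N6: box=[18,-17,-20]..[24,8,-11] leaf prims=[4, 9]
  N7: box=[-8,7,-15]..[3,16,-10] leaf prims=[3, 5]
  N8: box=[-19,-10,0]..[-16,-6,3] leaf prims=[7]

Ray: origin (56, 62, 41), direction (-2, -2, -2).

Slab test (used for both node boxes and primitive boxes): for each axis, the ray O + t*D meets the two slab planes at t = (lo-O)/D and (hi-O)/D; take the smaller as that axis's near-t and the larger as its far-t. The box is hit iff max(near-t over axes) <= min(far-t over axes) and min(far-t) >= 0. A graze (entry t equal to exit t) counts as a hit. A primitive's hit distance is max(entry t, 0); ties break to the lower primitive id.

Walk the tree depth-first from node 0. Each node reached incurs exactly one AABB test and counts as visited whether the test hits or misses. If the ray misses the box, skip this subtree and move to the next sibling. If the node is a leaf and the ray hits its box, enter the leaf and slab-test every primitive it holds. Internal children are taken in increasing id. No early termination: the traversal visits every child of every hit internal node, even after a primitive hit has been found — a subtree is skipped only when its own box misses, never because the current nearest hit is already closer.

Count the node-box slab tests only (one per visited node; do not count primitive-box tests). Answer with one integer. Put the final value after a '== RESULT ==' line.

Trace the traversal:
N0 x:[16,75/2] y:[23,79/2] z:[12,61/2] -> hit [23,61/2], descend [1, 2]
  N1 x:[16,32] y:[23,79/2] z:[51/2,61/2] -> hit [51/2,61/2], descend [6, 7]
    N6 x:[16,19] y:[27,79/2] z:[26,61/2] -> miss, prune
    N7 x:[53/2,32] y:[23,55/2] z:[51/2,28] -> hit [53/2,55/2] leaf, test {P3@t=27, P5(miss)}
  N2 x:[19,75/2] y:[57/2,36] z:[12,47/2] -> miss, prune

5 AABB tests over nodes [0, 1, 6, 7, 2]; 1 leaf entered; closest P3.

== RESULT ==
5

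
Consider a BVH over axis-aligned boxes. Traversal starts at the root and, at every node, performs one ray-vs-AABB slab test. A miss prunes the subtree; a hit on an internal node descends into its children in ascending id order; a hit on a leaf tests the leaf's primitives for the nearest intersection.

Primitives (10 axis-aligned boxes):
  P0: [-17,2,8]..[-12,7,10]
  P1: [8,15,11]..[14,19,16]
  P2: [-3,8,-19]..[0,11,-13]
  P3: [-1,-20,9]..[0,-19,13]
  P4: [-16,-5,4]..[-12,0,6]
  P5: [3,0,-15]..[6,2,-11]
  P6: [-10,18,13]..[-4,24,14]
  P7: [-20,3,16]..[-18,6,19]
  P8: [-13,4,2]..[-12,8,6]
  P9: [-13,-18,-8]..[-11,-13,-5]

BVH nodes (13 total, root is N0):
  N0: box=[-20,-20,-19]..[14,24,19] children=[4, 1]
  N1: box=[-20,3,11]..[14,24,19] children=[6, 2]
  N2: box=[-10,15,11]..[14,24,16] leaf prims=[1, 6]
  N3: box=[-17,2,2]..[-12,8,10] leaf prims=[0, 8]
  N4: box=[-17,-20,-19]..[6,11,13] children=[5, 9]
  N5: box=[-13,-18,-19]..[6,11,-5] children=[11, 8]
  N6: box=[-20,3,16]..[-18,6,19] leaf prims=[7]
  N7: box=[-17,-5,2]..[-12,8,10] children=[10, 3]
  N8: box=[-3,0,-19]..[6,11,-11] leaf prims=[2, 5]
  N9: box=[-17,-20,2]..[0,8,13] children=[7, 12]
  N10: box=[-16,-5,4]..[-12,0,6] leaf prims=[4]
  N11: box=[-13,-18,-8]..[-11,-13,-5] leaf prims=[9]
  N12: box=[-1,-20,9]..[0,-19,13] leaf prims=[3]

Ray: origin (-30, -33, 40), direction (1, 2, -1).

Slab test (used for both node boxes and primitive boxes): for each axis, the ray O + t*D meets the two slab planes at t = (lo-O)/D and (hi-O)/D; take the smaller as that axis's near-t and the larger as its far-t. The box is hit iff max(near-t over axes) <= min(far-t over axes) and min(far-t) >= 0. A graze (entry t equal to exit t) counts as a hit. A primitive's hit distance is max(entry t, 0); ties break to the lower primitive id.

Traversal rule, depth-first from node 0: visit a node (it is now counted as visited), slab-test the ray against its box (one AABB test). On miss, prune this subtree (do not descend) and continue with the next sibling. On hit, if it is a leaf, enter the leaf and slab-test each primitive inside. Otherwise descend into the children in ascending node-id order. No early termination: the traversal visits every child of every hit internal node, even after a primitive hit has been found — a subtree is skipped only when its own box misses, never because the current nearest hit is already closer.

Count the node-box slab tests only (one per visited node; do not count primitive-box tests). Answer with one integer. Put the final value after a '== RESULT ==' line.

Traverse from the root:
N0 x:[10,44] y:[13/2,57/2] z:[21,59] -> hit [21,57/2], descend [1, 4]
  N1 x:[10,44] y:[18,57/2] z:[21,29] -> hit [21,57/2], descend [2, 6]
    N2 x:[20,44] y:[24,57/2] z:[24,29] -> hit [24,57/2] leaf, test {P1(miss), P6@t=26}
    N6 x:[10,12] y:[18,39/2] z:[21,24] -> miss, prune
  N4 x:[13,36] y:[13/2,22] z:[27,59] -> miss, prune

order=[0, 1, 2, 6, 4]  |boxes|=5  |leaves|=1  hit=P6

== RESULT ==
5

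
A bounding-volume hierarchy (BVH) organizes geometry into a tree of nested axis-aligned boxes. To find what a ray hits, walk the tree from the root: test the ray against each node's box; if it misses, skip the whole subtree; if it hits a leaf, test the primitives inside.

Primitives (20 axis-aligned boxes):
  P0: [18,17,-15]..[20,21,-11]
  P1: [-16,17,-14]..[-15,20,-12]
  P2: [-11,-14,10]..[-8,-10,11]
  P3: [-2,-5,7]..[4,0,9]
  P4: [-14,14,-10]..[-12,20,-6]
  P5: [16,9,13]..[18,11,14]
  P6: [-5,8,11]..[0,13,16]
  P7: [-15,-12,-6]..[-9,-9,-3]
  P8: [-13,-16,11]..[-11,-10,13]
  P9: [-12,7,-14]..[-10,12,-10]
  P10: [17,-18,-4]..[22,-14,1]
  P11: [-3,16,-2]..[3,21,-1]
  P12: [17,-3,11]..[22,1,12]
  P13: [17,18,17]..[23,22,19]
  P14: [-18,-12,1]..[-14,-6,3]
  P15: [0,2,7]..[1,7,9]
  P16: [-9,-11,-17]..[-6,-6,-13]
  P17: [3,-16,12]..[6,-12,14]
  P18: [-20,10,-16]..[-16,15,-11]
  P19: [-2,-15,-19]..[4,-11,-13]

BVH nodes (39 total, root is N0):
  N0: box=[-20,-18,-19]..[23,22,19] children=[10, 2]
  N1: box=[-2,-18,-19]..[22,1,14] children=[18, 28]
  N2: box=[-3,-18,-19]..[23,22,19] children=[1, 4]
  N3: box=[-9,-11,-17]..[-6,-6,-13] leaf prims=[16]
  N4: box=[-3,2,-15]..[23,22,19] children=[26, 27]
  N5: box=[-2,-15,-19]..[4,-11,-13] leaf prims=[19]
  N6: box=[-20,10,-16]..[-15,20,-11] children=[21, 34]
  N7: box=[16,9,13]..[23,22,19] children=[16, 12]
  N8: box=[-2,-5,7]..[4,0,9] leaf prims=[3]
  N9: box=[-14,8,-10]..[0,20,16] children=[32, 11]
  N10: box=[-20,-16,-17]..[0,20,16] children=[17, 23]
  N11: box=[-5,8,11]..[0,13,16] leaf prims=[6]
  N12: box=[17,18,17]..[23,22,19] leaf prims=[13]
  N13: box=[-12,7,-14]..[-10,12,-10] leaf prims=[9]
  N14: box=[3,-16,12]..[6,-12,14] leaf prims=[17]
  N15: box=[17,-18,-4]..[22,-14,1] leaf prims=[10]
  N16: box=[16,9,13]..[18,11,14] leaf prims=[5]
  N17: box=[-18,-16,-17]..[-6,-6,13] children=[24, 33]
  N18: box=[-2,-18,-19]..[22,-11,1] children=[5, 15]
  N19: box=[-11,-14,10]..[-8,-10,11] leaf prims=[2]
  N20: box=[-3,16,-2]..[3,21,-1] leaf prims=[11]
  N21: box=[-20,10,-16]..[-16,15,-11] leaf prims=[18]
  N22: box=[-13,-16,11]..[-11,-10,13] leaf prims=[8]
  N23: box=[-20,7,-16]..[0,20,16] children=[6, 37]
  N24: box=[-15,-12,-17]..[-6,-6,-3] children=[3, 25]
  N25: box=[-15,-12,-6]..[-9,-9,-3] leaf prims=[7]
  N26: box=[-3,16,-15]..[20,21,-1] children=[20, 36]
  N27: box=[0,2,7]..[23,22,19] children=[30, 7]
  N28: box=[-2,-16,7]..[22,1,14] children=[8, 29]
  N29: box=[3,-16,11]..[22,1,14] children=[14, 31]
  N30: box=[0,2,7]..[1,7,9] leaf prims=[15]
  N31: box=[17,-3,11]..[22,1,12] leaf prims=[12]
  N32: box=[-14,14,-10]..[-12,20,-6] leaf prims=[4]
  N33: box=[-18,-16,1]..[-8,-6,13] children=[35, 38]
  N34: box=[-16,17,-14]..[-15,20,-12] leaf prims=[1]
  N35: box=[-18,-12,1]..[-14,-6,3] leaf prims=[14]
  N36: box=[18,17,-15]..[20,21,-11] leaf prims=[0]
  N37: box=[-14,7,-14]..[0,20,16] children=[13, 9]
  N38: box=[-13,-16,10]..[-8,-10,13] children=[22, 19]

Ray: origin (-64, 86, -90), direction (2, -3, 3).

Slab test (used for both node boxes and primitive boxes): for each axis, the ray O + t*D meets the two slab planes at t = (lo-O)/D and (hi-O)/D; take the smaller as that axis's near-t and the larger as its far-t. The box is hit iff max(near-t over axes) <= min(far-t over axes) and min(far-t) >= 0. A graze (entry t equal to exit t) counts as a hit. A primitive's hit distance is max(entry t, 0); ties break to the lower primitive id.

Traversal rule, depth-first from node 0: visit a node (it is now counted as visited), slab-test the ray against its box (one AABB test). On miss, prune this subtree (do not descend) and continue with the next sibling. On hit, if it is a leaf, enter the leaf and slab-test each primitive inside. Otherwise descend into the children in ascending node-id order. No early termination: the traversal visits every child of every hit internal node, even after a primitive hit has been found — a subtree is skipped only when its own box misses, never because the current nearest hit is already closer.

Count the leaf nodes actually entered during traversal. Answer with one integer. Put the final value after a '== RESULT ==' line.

Walk:
N0 x:[22,87/2] y:[64/3,104/3] z:[71/3,109/3] -> hit [71/3,104/3], descend [2, 10]
  N2 x:[61/2,87/2] y:[64/3,104/3] z:[71/3,109/3] -> hit [61/2,104/3], descend [1, 4]
    N1 x:[31,43] y:[85/3,104/3] z:[71/3,104/3] -> hit [31,104/3], descend [18, 28]
      N18 x:[31,43] y:[97/3,104/3] z:[71/3,91/3] -> miss, prune
      N28 x:[31,43] y:[85/3,34] z:[97/3,104/3] -> hit [97/3,34], descend [8, 29]
        N8 x:[31,34] y:[86/3,91/3] z:[97/3,33] -> miss, prune
        N29 x:[67/2,43] y:[85/3,34] z:[101/3,104/3] -> hit [101/3,34], descend [14, 31]
          N14 x:[67/2,35] y:[98/3,34] z:[34,104/3] -> hit [34,34] leaf, test {P17@t=34}
          N31 x:[81/2,43] y:[85/3,89/3] z:[101/3,34] -> miss, prune
    N4 x:[61/2,87/2] y:[64/3,28] z:[25,109/3] -> miss, prune
  N10 x:[22,32] y:[22,34] z:[73/3,106/3] -> hit [73/3,32], descend [17, 23]
    N17 x:[23,29] y:[92/3,34] z:[73/3,103/3] -> miss, prune
    N23 x:[22,32] y:[22,79/3] z:[74/3,106/3] -> hit [74/3,79/3], descend [6, 37]
      N6 x:[22,49/2] y:[22,76/3] z:[74/3,79/3] -> miss, prune
      N37 x:[25,32] y:[22,79/3] z:[76/3,106/3] -> hit [76/3,79/3], descend [9, 13]
        N9 x:[25,32] y:[22,26] z:[80/3,106/3] -> miss, prune
        N13 x:[26,27] y:[74/3,79/3] z:[76/3,80/3] -> hit [26,79/3] leaf, test {P9@t=26}

17 AABB tests over nodes [0, 2, 1, 18, 28, 8, 29, 14, 31, 4, 10, 17, 23, 6, 37, 9, 13]; 2 leaves entered; closest P9.

== RESULT ==
2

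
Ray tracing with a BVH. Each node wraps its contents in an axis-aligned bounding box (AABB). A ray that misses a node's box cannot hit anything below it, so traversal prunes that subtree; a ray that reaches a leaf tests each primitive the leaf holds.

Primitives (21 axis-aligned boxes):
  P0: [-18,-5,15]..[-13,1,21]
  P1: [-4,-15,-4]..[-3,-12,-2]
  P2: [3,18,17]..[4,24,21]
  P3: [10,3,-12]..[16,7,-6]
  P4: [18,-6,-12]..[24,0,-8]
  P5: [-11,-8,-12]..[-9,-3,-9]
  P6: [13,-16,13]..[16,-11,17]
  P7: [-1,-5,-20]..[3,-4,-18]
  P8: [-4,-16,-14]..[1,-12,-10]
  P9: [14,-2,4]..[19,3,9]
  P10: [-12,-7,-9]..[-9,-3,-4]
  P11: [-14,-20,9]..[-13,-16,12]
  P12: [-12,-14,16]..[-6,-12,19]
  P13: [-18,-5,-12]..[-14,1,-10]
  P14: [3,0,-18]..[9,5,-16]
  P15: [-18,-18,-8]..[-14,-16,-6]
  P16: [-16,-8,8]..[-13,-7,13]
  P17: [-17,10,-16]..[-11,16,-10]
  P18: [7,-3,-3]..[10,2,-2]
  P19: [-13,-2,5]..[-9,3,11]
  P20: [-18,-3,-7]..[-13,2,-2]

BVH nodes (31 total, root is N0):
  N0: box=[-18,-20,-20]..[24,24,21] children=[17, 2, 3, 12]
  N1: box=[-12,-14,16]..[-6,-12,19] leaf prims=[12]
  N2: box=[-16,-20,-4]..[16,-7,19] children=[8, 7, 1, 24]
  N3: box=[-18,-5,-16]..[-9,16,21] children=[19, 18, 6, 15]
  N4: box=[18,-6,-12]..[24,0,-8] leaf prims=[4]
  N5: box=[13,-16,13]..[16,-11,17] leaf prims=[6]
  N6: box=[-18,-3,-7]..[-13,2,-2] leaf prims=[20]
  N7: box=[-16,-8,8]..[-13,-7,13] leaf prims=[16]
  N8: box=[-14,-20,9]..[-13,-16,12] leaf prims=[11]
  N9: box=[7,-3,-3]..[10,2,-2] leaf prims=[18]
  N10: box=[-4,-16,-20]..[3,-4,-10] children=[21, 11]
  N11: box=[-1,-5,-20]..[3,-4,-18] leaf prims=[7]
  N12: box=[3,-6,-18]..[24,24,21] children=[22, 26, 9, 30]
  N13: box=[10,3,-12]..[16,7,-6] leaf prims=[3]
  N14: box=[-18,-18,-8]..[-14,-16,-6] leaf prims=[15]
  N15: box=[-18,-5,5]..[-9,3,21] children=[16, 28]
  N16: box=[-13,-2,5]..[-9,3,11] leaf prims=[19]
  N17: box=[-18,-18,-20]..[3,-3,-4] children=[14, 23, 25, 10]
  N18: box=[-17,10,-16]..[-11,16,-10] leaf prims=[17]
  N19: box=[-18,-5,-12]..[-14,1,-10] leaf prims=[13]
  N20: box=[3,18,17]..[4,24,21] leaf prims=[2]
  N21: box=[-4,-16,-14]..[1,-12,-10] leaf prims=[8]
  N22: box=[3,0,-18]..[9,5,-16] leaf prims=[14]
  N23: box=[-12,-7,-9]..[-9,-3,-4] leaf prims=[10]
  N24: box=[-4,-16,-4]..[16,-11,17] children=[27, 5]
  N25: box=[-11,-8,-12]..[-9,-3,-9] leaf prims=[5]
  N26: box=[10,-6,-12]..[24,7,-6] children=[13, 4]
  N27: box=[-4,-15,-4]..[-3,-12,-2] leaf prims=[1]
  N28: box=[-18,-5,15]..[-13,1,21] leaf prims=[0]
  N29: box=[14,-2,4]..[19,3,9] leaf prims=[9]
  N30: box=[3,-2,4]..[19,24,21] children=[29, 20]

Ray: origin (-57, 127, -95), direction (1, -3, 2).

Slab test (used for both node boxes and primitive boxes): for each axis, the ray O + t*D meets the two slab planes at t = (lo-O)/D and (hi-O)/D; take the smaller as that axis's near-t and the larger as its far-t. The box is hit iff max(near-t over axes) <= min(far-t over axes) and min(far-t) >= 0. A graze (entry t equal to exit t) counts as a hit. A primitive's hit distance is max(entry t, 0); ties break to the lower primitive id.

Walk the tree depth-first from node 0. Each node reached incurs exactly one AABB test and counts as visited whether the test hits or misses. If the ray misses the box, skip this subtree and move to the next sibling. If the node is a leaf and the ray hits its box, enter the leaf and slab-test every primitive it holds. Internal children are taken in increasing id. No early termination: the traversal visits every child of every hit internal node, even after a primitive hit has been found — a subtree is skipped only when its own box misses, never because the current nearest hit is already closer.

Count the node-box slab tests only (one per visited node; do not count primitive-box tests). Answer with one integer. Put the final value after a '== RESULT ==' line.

Walk:
N0 x:[39,81] y:[103/3,49] z:[75/2,58] -> hit [39,49], descend [2, 3, 12, 17]
  N2 x:[41,73] y:[134/3,49] z:[91/2,57] -> hit [91/2,49], descend [1, 7, 8, 24]
    N1 x:[45,51] y:[139/3,47] z:[111/2,57] -> miss, prune
    N7 x:[41,44] y:[134/3,45] z:[103/2,54] -> miss, prune
    N8 x:[43,44] y:[143/3,49] z:[52,107/2] -> miss, prune
    N24 x:[53,73] y:[46,143/3] z:[91/2,56] -> miss, prune
  N3 x:[39,48] y:[37,44] z:[79/2,58] -> hit [79/2,44], descend [6, 15, 18, 19]
    N6 x:[39,44] y:[125/3,130/3] z:[44,93/2] -> miss, prune
    N15 x:[39,48] y:[124/3,44] z:[50,58] -> miss, prune
    N18 x:[40,46] y:[37,39] z:[79/2,85/2] -> miss, prune
    N19 x:[39,43] y:[42,44] z:[83/2,85/2] -> hit [42,85/2] leaf, test {P13@t=42}
  N12 x:[60,81] y:[103/3,133/3] z:[77/2,58] -> miss, prune
  N17 x:[39,60] y:[130/3,145/3] z:[75/2,91/2] -> hit [130/3,91/2], descend [10, 14, 23, 25]
    N10 x:[53,60] y:[131/3,143/3] z:[75/2,85/2] -> miss, prune
    N14 x:[39,43] y:[143/3,145/3] z:[87/2,89/2] -> miss, prune
    N23 x:[45,48] y:[130/3,134/3] z:[43,91/2] -> miss, prune
    N25 x:[46,48] y:[130/3,45] z:[83/2,43] -> miss, prune

Summary -> nodes [0, 2, 1, 7, 8, 24, 3, 6, 15, 18, 19, 12, 17, 10, 14, 23, 25]; box-tests=17; leaf-entries=1; first=P13

== RESULT ==
17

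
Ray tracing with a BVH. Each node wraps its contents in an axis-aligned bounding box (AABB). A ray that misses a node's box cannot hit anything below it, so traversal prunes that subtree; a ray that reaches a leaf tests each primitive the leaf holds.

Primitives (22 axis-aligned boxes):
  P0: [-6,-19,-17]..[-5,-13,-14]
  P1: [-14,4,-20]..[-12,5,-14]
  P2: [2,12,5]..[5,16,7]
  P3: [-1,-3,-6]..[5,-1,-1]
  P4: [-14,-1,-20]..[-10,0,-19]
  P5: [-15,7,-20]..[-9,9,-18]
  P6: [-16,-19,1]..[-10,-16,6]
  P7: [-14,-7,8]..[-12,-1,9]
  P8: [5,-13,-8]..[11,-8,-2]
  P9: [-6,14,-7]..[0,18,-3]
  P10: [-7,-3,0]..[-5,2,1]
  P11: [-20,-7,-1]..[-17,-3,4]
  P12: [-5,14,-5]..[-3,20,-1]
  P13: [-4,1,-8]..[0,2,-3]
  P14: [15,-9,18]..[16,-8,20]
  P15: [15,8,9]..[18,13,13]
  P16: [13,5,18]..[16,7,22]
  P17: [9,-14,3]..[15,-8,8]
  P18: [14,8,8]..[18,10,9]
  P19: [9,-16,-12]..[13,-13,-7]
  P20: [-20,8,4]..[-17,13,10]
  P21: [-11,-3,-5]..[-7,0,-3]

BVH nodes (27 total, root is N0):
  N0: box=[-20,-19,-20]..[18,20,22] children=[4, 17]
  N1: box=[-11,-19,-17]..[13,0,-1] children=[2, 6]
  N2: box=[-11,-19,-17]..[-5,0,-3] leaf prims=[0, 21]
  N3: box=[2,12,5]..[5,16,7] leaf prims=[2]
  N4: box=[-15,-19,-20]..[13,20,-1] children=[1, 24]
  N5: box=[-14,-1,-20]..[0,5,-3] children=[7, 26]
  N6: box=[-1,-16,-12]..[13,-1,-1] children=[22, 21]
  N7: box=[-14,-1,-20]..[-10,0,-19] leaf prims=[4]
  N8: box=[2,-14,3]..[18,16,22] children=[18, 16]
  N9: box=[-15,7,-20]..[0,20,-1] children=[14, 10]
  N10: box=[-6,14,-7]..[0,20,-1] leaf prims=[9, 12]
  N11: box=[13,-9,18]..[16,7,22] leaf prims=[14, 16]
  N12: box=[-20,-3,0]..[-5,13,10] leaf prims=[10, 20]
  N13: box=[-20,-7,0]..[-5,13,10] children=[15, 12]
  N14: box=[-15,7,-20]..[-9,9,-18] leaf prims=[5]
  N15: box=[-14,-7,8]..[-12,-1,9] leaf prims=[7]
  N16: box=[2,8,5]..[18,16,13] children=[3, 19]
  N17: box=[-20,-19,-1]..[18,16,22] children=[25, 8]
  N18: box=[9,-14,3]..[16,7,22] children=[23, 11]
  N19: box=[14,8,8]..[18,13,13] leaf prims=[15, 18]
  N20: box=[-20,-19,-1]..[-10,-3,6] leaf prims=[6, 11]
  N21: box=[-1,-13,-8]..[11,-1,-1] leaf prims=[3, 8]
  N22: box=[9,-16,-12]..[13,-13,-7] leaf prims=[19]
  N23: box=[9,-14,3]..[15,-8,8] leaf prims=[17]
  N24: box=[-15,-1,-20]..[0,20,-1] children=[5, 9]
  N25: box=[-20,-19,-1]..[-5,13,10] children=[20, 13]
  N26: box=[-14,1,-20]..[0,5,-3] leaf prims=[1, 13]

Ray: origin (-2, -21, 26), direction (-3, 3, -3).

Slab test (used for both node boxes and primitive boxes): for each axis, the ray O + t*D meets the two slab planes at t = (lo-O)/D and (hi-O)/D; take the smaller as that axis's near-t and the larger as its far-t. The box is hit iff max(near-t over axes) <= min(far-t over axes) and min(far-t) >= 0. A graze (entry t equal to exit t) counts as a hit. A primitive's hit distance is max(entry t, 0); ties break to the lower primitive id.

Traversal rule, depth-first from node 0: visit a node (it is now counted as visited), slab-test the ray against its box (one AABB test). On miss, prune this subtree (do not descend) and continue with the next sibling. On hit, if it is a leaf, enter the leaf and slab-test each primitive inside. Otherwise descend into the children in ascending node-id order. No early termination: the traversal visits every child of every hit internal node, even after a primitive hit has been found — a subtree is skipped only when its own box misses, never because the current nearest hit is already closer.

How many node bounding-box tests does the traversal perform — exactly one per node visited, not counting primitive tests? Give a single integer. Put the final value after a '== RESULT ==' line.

Walk:
N0 x:[-20/3,6] y:[2/3,41/3] z:[4/3,46/3] -> hit [4/3,6], descend [4, 17]
  N4 x:[-5,13/3] y:[2/3,41/3] z:[9,46/3] -> miss, prune
  N17 x:[-20/3,6] y:[2/3,37/3] z:[4/3,9] -> hit [4/3,6], descend [8, 25]
    N8 x:[-20/3,-4/3] y:[7/3,37/3] z:[4/3,23/3] -> miss, prune
    N25 x:[1,6] y:[2/3,34/3] z:[16/3,9] -> hit [16/3,6], descend [13, 20]
      N13 x:[1,6] y:[14/3,34/3] z:[16/3,26/3] -> hit [16/3,6], descend [12, 15]
        N12 x:[1,6] y:[6,34/3] z:[16/3,26/3] -> hit [6,6] leaf, test {P10(miss), P20(miss)}
        N15 x:[10/3,4] y:[14/3,20/3] z:[17/3,6] -> miss, prune
      N20 x:[8/3,6] y:[2/3,6] z:[20/3,9] -> miss, prune

Visited [0, 4, 17, 8, 25, 13, 12, 15, 20]. Tests: 9 box, 1 leaf. Nearest: miss.

== RESULT ==
9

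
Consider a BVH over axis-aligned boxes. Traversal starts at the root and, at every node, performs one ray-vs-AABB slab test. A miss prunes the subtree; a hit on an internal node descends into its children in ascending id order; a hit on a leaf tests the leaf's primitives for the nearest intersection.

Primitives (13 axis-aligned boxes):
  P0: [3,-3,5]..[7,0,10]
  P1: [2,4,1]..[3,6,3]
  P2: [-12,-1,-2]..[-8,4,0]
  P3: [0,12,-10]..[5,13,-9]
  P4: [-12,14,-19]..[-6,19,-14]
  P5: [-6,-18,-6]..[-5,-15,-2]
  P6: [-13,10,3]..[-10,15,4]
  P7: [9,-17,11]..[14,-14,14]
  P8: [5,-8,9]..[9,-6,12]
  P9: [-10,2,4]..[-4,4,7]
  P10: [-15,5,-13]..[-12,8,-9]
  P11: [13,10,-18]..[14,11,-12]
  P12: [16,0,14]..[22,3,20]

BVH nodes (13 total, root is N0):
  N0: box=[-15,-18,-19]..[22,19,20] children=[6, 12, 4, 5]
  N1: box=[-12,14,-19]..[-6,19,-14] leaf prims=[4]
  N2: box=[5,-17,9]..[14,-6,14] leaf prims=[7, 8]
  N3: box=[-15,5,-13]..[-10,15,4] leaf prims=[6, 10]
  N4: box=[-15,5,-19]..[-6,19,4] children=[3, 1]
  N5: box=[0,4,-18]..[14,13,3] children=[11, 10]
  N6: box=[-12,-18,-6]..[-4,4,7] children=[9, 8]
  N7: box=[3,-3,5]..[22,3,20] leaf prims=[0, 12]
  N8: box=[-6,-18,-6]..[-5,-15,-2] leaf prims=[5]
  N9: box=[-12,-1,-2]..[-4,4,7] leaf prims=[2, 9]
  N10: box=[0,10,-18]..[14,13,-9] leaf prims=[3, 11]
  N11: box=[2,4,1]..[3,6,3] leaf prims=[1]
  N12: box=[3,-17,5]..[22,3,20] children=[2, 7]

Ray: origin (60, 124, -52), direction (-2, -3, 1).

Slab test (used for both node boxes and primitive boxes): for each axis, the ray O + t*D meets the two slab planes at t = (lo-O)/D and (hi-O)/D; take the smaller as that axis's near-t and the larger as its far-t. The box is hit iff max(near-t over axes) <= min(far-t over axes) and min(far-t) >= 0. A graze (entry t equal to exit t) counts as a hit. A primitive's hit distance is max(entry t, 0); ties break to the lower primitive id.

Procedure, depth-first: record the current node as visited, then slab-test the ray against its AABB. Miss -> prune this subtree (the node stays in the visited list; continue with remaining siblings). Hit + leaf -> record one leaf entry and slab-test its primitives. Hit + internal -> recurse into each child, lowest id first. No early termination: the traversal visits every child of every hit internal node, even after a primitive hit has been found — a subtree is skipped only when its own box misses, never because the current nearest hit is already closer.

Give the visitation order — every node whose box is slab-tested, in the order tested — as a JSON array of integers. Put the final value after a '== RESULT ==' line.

Trace the traversal:
N0 x:[19,75/2] y:[35,142/3] z:[33,72] -> hit [35,75/2], descend [4, 5, 6, 12]
  N4 x:[33,75/2] y:[35,119/3] z:[33,56] -> hit [35,75/2], descend [1, 3]
    N1 x:[33,36] y:[35,110/3] z:[33,38] -> hit [35,36] leaf, test {P4@t=35}
    N3 x:[35,75/2] y:[109/3,119/3] z:[39,56] -> miss, prune
  N5 x:[23,30] y:[37,40] z:[34,55] -> miss, prune
  N6 x:[32,36] y:[40,142/3] z:[46,59] -> miss, prune
  N12 x:[19,57/2] y:[121/3,47] z:[57,72] -> miss, prune

Visited [0, 4, 1, 3, 5, 6, 12]. Tests: 7 box, 1 leaf. Nearest: P4.

== RESULT ==
[0, 4, 1, 3, 5, 6, 12]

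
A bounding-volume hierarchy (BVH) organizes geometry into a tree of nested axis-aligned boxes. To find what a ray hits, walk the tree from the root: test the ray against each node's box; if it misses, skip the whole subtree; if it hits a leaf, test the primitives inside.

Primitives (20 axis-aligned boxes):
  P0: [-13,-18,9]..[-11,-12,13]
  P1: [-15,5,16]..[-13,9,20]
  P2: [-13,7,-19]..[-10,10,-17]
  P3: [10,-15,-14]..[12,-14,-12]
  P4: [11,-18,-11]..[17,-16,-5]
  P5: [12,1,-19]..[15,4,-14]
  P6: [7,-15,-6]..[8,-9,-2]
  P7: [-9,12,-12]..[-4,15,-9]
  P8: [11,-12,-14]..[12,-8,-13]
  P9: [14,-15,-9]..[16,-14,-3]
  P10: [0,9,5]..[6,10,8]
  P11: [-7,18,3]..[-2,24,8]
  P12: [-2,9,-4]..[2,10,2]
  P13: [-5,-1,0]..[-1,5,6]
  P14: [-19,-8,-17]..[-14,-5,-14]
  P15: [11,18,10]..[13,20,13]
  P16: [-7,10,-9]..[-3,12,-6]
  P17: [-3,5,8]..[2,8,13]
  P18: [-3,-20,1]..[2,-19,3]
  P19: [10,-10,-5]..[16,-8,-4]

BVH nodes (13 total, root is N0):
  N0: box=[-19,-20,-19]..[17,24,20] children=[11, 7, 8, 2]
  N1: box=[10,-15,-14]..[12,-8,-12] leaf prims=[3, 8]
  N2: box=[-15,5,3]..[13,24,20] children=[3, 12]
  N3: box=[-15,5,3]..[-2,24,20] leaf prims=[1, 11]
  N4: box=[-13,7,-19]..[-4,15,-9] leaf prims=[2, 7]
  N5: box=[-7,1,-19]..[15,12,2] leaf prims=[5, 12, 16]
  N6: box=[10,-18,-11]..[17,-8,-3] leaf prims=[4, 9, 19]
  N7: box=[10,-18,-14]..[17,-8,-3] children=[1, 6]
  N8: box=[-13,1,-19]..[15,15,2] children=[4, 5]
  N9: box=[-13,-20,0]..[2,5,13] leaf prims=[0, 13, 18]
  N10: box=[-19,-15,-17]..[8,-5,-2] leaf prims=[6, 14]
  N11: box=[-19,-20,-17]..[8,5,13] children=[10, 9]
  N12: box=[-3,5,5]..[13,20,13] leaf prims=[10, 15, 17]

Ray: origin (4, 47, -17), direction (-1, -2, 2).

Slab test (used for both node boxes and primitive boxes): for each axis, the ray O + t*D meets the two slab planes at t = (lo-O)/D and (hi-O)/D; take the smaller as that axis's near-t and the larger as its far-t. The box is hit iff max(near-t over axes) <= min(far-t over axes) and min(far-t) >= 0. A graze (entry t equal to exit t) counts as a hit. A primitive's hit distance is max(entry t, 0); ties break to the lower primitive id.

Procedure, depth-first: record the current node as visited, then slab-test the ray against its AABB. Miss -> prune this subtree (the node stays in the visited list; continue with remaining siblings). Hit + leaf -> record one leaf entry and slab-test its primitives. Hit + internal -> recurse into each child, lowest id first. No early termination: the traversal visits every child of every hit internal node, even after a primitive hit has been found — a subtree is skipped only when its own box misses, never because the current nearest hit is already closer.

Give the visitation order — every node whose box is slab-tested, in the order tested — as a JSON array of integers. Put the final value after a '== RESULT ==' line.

Trace the traversal:
N0 x:[-13,23] y:[23/2,67/2] z:[-1,37/2] -> hit [23/2,37/2], descend [2, 7, 8, 11]
  N2 x:[-9,19] y:[23/2,21] z:[10,37/2] -> hit [23/2,37/2], descend [3, 12]
    N3 x:[6,19] y:[23/2,21] z:[10,37/2] -> hit [23/2,37/2] leaf, test {P1(miss), P11(miss)}
    N12 x:[-9,7] y:[27/2,21] z:[11,15] -> miss, prune
  N7 x:[-13,-6] y:[55/2,65/2] z:[3/2,7] -> miss, prune
  N8 x:[-11,17] y:[16,23] z:[-1,19/2] -> miss, prune
  N11 x:[-4,23] y:[21,67/2] z:[0,15] -> miss, prune

order=[0, 2, 3, 12, 7, 8, 11]  |boxes|=7  |leaves|=1  hit=miss

== RESULT ==
[0, 2, 3, 12, 7, 8, 11]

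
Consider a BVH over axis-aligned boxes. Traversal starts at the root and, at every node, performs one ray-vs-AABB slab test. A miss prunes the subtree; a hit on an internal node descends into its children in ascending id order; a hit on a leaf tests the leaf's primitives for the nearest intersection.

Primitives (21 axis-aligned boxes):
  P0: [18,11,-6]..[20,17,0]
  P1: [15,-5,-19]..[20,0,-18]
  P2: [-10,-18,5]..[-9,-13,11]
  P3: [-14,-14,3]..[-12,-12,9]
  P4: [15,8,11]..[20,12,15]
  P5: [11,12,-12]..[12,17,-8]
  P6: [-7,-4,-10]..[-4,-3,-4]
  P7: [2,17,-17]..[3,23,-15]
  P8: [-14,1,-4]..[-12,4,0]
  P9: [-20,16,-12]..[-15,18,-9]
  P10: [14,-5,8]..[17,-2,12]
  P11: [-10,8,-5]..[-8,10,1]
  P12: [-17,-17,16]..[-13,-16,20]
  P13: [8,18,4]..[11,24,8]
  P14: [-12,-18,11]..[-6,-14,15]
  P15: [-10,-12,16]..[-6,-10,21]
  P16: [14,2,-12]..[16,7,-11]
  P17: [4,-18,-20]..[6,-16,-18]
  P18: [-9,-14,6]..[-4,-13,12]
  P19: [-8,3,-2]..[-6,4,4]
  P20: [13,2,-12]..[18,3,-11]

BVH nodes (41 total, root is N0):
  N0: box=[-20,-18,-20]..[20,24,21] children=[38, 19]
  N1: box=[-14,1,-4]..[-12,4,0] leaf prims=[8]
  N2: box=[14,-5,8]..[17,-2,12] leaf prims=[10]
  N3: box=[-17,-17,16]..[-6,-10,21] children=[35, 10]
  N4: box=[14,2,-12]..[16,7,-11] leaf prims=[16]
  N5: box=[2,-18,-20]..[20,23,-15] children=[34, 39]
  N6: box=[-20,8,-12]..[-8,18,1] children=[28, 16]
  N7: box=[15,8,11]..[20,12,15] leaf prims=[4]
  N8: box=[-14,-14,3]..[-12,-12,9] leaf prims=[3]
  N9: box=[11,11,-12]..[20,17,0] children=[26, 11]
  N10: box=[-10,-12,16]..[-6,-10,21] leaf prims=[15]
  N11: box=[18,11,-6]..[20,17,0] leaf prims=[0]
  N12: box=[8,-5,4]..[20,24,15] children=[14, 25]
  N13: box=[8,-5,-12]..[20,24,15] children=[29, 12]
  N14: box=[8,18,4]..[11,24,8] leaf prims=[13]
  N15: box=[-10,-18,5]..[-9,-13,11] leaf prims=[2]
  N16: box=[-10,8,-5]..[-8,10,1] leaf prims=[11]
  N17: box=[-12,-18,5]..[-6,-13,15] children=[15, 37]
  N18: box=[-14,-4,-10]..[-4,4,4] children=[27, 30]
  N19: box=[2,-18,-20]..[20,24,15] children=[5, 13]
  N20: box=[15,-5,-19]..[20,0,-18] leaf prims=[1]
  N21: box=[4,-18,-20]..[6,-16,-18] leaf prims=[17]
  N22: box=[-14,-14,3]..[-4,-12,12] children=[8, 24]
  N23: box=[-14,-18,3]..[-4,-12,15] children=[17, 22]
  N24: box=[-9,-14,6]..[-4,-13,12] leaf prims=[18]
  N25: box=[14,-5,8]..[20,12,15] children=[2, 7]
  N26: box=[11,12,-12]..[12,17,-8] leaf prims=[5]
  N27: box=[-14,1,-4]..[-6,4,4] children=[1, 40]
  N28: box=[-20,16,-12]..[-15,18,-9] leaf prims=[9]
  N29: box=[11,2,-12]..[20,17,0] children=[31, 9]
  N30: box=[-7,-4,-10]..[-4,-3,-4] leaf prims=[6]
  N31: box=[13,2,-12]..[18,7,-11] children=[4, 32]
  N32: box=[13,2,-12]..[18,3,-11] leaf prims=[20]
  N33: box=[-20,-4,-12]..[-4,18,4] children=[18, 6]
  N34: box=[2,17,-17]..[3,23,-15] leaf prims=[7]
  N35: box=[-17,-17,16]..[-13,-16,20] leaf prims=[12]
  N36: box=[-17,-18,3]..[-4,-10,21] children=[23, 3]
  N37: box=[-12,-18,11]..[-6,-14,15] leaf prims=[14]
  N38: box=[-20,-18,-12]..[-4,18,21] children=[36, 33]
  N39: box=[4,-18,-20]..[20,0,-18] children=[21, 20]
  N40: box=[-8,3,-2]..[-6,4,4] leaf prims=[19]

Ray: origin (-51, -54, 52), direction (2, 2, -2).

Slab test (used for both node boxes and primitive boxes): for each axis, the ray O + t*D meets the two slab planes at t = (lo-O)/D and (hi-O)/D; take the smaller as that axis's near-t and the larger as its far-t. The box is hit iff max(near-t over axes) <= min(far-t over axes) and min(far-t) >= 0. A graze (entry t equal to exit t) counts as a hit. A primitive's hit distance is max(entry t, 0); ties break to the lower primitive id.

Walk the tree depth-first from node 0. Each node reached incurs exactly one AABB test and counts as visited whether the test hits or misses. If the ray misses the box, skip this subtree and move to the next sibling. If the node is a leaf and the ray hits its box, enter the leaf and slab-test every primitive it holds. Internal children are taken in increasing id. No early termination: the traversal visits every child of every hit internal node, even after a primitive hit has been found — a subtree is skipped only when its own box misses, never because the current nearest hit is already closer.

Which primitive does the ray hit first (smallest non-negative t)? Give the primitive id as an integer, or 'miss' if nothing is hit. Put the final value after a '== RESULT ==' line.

Walk:
N0 x:[31/2,71/2] y:[18,39] z:[31/2,36] -> hit [18,71/2], descend [19, 38]
  N19 x:[53/2,71/2] y:[18,39] z:[37/2,36] -> hit [53/2,71/2], descend [5, 13]
    N5 x:[53/2,71/2] y:[18,77/2] z:[67/2,36] -> hit [67/2,71/2], descend [34, 39]
      N34 x:[53/2,27] y:[71/2,77/2] z:[67/2,69/2] -> miss, prune
      N39 x:[55/2,71/2] y:[18,27] z:[35,36] -> miss, prune
    N13 x:[59/2,71/2] y:[49/2,39] z:[37/2,32] -> hit [59/2,32], descend [12, 29]
      N12 x:[59/2,71/2] y:[49/2,39] z:[37/2,24] -> miss, prune
      N29 x:[31,71/2] y:[28,71/2] z:[26,32] -> hit [31,32], descend [9, 31]
        N9 x:[31,71/2] y:[65/2,71/2] z:[26,32] -> miss, prune
        N31 x:[32,69/2] y:[28,61/2] z:[63/2,32] -> miss, prune
  N38 x:[31/2,47/2] y:[18,36] z:[31/2,32] -> hit [18,47/2], descend [33, 36]
    N33 x:[31/2,47/2] y:[25,36] z:[24,32] -> miss, prune
    N36 x:[17,47/2] y:[18,22] z:[31/2,49/2] -> hit [18,22], descend [3, 23]
      N3 x:[17,45/2] y:[37/2,22] z:[31/2,18] -> miss, prune
      N23 x:[37/2,47/2] y:[18,21] z:[37/2,49/2] -> hit [37/2,21], descend [17, 22]
        N17 x:[39/2,45/2] y:[18,41/2] z:[37/2,47/2] -> hit [39/2,41/2], descend [15, 37]
          N15 x:[41/2,21] y:[18,41/2] z:[41/2,47/2] -> hit [41/2,41/2] leaf, test {P2@t=41/2}
          N37 x:[39/2,45/2] y:[18,20] z:[37/2,41/2] -> hit [39/2,20] leaf, test {P14@t=39/2}
        N22 x:[37/2,47/2] y:[20,21] z:[20,49/2] -> hit [20,21], descend [8, 24]
          N8 x:[37/2,39/2] y:[20,21] z:[43/2,49/2] -> miss, prune
          N24 x:[21,47/2] y:[20,41/2] z:[20,23] -> miss, prune

21 AABB tests over nodes [0, 19, 5, 34, 39, 13, 12, 29, 9, 31, 38, 33, 36, 3, 23, 17, 15, 37, 22, 8, 24]; 2 leaves entered; closest P14.

== RESULT ==
14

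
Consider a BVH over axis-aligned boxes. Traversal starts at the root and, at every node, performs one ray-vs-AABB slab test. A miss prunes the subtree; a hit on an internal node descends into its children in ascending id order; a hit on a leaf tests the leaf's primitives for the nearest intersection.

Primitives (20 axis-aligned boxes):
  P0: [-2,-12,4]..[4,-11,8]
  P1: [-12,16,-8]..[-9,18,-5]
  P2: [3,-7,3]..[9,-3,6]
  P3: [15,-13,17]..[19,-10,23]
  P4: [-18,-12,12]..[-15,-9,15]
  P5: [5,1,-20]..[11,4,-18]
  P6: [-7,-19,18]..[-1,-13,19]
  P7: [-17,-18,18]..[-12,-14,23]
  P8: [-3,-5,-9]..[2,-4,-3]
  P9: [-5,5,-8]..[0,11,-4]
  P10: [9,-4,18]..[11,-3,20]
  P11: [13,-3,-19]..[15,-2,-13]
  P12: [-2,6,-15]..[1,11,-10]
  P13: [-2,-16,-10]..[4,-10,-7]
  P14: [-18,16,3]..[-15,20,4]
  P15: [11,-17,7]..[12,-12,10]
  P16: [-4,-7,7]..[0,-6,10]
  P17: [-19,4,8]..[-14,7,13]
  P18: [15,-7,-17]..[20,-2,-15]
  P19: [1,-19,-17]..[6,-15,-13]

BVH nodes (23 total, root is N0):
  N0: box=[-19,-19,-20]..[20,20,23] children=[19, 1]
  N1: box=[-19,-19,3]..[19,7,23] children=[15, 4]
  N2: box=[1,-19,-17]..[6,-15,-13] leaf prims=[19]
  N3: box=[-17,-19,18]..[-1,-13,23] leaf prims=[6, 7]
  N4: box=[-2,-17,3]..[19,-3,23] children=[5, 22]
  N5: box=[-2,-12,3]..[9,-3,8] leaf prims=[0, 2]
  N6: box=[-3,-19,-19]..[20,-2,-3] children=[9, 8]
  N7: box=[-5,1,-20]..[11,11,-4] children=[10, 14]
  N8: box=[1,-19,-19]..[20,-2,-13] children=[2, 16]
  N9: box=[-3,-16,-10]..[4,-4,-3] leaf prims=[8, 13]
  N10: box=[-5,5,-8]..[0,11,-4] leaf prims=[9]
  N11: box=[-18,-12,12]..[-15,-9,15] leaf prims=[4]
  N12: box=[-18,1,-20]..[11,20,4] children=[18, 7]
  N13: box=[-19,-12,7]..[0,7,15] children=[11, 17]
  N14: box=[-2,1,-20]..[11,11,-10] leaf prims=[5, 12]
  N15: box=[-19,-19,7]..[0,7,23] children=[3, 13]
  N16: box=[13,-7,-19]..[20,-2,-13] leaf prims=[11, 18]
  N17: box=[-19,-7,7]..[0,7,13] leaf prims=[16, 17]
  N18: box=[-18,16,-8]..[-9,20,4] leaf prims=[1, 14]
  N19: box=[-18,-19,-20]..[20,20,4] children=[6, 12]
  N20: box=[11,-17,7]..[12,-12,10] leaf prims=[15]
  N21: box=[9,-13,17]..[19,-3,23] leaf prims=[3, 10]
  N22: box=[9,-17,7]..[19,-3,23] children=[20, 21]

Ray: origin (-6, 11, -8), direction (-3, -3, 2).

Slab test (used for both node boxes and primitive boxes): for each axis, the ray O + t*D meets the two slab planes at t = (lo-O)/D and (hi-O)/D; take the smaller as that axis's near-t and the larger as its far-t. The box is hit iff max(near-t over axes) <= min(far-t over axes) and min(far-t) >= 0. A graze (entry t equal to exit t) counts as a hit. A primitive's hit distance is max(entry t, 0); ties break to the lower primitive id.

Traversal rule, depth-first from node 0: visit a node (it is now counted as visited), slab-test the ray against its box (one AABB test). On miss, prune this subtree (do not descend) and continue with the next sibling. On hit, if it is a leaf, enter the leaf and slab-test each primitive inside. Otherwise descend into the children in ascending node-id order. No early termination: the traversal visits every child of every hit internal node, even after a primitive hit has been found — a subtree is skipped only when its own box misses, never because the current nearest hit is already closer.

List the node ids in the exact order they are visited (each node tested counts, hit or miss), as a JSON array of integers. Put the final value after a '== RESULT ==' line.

Walk:
N0 x:[-26/3,13/3] y:[-3,10] z:[-6,31/2] -> hit [-3,13/3], descend [1, 19]
  N1 x:[-25/3,13/3] y:[4/3,10] z:[11/2,31/2] -> miss, prune
  N19 x:[-26/3,4] y:[-3,10] z:[-6,6] -> hit [-3,4], descend [6, 12]
    N6 x:[-26/3,-1] y:[13/3,10] z:[-11/2,5/2] -> miss, prune
    N12 x:[-17/3,4] y:[-3,10/3] z:[-6,6] -> hit [-3,10/3], descend [7, 18]
      N7 x:[-17/3,-1/3] y:[0,10/3] z:[-6,2] -> miss, prune
      N18 x:[1,4] y:[-3,-5/3] z:[0,6] -> miss, prune

order=[0, 1, 19, 6, 12, 7, 18]  |boxes|=7  |leaves|=0  hit=miss

== RESULT ==
[0, 1, 19, 6, 12, 7, 18]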